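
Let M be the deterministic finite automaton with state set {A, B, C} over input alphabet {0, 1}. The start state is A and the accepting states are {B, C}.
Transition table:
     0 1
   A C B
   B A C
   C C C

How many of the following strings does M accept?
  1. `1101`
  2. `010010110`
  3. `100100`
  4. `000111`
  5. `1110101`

`1101`: accepted
`010010110`: accepted
`100100`: accepted
`000111`: accepted
`1110101`: accepted

5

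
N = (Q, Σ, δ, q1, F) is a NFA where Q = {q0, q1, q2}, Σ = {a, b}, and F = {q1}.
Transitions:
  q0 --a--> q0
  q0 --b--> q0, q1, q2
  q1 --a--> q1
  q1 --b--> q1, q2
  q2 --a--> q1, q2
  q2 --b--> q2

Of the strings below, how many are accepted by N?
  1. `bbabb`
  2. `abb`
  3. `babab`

`bbabb`: accepted
`abb`: accepted
`babab`: accepted

3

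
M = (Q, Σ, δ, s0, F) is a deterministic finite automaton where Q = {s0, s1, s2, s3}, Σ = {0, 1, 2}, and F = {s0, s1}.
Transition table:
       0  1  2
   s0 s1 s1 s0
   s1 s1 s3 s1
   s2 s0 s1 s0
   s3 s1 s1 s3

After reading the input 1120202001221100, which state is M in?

s0 --1--> s1
s1 --1--> s3
s3 --2--> s3
s3 --0--> s1
s1 --2--> s1
s1 --0--> s1
s1 --2--> s1
s1 --0--> s1
s1 --0--> s1
s1 --1--> s3
s3 --2--> s3
s3 --2--> s3
s3 --1--> s1
s1 --1--> s3
s3 --0--> s1
s1 --0--> s1

s1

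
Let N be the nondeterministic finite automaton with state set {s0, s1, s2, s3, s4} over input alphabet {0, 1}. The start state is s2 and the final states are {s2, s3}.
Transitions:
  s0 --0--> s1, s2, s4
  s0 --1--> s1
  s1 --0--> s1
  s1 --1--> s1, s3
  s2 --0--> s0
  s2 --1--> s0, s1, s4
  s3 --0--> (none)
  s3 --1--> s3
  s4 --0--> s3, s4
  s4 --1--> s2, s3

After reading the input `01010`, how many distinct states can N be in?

Start: {s2}
read 0: {s0}
read 1: {s1}
read 0: {s1}
read 1: {s1, s3}
read 0: {s1}
Final reachable set {s1} has 1 state.

1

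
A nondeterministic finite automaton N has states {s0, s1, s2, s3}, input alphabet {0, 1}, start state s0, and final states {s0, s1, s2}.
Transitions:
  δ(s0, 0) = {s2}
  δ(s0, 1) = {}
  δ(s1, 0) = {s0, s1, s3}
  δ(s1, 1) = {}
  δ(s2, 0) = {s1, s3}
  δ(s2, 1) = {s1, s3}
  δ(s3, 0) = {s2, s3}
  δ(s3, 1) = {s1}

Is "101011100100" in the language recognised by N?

rejected

Start: {s0}
read 1: {}
The reachable set is empty and stays empty for the remaining 11 symbols.
Reachable ∩ accepting = {} — empty.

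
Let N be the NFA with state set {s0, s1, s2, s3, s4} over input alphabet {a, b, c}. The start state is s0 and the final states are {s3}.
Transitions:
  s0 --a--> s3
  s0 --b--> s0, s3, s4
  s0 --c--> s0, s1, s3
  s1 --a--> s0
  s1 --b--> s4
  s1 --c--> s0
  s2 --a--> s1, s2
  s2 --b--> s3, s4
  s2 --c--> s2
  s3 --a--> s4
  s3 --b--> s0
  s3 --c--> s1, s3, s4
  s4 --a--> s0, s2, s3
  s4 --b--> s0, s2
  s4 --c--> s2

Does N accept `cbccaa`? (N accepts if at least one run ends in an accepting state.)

accepted

Start: {s0}
read c: {s0, s1, s3}
read b: {s0, s3, s4}
read c: {s0, s1, s2, s3, s4}
read c: {s0, s1, s2, s3, s4}
read a: {s0, s1, s2, s3, s4}
read a: {s0, s1, s2, s3, s4}
Reachable ∩ accepting = {s3} — nonempty.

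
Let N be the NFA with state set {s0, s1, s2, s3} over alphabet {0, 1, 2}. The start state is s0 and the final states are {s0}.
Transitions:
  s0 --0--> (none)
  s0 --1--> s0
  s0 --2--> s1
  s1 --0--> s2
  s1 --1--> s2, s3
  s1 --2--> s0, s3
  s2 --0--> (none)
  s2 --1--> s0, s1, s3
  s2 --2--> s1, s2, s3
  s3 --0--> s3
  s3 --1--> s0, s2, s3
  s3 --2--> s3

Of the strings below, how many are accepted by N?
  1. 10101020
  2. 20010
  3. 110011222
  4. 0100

0

10101020: rejected
20010: rejected
110011222: rejected
0100: rejected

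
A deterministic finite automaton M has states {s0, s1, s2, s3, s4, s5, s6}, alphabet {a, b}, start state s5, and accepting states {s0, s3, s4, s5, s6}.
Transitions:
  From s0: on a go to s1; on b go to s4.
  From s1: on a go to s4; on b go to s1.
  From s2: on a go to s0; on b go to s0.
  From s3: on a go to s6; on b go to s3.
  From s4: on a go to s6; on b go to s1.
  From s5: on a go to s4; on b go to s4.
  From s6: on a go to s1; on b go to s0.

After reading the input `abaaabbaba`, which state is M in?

s4

s5 --a--> s4
s4 --b--> s1
s1 --a--> s4
s4 --a--> s6
s6 --a--> s1
s1 --b--> s1
s1 --b--> s1
s1 --a--> s4
s4 --b--> s1
s1 --a--> s4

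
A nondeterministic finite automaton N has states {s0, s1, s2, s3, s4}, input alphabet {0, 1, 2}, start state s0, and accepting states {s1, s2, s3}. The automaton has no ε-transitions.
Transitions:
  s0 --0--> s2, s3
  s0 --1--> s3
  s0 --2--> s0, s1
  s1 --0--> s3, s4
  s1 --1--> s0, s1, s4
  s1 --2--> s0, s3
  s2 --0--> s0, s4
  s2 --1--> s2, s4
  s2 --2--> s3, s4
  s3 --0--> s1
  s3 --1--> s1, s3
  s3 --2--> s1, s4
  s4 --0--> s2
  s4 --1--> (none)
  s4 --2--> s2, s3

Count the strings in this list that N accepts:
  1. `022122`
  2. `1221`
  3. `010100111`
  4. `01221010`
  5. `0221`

`022122`: accepted
`1221`: accepted
`010100111`: accepted
`01221010`: accepted
`0221`: accepted

5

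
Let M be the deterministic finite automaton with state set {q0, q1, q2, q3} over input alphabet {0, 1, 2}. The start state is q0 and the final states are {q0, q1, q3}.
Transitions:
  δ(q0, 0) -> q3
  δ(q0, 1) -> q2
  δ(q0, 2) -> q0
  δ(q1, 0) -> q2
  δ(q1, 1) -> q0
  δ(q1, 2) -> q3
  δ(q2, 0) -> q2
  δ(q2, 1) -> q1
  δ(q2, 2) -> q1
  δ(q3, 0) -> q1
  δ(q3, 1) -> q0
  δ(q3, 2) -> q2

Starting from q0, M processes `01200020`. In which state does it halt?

q0 --0--> q3
q3 --1--> q0
q0 --2--> q0
q0 --0--> q3
q3 --0--> q1
q1 --0--> q2
q2 --2--> q1
q1 --0--> q2

q2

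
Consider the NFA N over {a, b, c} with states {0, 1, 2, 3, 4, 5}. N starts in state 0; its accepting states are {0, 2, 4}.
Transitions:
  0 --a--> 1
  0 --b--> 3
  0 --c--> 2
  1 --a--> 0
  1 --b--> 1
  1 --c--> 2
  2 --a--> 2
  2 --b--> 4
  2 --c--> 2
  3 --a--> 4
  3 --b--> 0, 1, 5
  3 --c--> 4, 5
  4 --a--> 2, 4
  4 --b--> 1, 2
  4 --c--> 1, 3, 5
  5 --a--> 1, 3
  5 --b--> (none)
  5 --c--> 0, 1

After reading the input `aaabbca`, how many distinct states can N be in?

1

Start: {0}
read a: {1}
read a: {0}
read a: {1}
read b: {1}
read b: {1}
read c: {2}
read a: {2}
Final reachable set {2} has 1 state.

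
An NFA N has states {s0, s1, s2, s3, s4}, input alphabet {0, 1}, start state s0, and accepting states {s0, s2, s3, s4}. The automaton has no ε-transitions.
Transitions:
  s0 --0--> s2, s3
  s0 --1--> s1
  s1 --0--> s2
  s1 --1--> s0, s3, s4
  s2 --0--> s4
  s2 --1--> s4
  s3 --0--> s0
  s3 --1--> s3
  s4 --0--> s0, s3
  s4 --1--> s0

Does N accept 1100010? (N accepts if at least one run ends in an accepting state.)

accepted

Start: {s0}
read 1: {s1}
read 1: {s0, s3, s4}
read 0: {s0, s2, s3}
read 0: {s0, s2, s3, s4}
read 0: {s0, s2, s3, s4}
read 1: {s0, s1, s3, s4}
read 0: {s0, s2, s3}
Reachable ∩ accepting = {s0, s2, s3} — nonempty.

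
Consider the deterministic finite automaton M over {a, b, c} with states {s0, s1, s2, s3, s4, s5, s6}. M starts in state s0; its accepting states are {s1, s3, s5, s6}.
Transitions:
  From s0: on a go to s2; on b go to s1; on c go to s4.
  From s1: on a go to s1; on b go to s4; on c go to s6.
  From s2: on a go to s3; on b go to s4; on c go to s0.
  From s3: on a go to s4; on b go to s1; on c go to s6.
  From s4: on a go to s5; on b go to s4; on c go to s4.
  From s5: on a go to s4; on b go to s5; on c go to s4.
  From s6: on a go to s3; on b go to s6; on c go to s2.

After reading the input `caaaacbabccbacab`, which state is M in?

s0 --c--> s4
s4 --a--> s5
s5 --a--> s4
s4 --a--> s5
s5 --a--> s4
s4 --c--> s4
s4 --b--> s4
s4 --a--> s5
s5 --b--> s5
s5 --c--> s4
s4 --c--> s4
s4 --b--> s4
s4 --a--> s5
s5 --c--> s4
s4 --a--> s5
s5 --b--> s5

s5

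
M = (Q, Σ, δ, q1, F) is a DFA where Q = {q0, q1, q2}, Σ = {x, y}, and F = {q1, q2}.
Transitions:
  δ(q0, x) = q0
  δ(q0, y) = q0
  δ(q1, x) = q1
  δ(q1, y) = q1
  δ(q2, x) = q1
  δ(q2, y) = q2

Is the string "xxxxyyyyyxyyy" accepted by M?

q1 --x--> q1
q1 --x--> q1
q1 --x--> q1
q1 --x--> q1
q1 --y--> q1
q1 --y--> q1
q1 --y--> q1
q1 --y--> q1
q1 --y--> q1
q1 --x--> q1
q1 --y--> q1
q1 --y--> q1
q1 --y--> q1
End in state q1, which is an accepting state.

accepted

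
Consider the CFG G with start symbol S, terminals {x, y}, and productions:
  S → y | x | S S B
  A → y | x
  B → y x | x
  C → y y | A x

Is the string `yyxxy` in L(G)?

no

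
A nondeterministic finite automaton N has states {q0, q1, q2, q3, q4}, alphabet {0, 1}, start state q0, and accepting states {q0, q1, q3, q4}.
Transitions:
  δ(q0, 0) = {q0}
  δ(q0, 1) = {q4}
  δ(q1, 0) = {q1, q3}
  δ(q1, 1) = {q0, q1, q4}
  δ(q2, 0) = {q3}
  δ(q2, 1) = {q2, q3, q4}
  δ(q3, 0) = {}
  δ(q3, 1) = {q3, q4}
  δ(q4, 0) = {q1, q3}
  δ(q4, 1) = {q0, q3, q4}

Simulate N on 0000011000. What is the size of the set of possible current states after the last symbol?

Start: {q0}
read 0: {q0}
read 0: {q0}
read 0: {q0}
read 0: {q0}
read 0: {q0}
read 1: {q4}
read 1: {q0, q3, q4}
read 0: {q0, q1, q3}
read 0: {q0, q1, q3}
read 0: {q0, q1, q3}
Final reachable set {q0, q1, q3} has 3 states.

3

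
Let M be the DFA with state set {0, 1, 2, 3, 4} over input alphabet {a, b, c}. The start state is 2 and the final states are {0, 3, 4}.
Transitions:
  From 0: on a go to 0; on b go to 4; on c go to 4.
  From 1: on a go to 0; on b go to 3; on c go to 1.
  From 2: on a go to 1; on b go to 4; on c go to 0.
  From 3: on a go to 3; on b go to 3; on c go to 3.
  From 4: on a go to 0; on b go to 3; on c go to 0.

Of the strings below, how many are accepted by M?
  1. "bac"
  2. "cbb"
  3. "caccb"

3

"bac": accepted
"cbb": accepted
"caccb": accepted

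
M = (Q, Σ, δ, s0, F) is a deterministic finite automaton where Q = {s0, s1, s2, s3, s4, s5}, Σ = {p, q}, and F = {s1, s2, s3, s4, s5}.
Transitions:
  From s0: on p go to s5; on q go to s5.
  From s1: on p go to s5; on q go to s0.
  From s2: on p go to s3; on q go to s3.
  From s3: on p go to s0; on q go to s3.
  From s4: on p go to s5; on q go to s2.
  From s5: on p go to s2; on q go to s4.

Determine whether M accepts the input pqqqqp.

rejected

s0 --p--> s5
s5 --q--> s4
s4 --q--> s2
s2 --q--> s3
s3 --q--> s3
s3 --p--> s0
End in state s0, which is not an accepting state.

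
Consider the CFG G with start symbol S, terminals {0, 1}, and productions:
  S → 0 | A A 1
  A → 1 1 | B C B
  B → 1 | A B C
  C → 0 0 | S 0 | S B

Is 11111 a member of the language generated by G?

S ⇒ AA1 ⇒ 11A1 ⇒ 11111

yes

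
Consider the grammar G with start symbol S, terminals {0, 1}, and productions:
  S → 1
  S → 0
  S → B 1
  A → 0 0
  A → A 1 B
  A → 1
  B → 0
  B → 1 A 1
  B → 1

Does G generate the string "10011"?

yes

S ⇒ B1 ⇒ 1A11 ⇒ 10011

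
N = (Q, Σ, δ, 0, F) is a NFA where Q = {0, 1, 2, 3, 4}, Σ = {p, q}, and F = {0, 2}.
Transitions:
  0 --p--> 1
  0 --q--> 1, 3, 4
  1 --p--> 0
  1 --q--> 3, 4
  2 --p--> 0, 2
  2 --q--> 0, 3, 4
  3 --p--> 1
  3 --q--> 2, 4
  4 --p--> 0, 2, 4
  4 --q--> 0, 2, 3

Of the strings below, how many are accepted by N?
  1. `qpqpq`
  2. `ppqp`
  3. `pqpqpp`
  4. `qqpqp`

4

`qpqpq`: accepted
`ppqp`: accepted
`pqpqpp`: accepted
`qqpqp`: accepted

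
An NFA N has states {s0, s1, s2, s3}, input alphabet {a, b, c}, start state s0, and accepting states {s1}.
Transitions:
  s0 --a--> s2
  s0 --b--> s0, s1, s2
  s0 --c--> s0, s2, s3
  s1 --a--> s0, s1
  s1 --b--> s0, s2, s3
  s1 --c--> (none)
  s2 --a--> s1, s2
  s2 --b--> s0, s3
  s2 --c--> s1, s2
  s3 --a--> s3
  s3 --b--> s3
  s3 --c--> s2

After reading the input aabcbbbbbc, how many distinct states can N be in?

Start: {s0}
read a: {s2}
read a: {s1, s2}
read b: {s0, s2, s3}
read c: {s0, s1, s2, s3}
read b: {s0, s1, s2, s3}
read b: {s0, s1, s2, s3}
read b: {s0, s1, s2, s3}
read b: {s0, s1, s2, s3}
read b: {s0, s1, s2, s3}
read c: {s0, s1, s2, s3}
Final reachable set {s0, s1, s2, s3} has 4 states.

4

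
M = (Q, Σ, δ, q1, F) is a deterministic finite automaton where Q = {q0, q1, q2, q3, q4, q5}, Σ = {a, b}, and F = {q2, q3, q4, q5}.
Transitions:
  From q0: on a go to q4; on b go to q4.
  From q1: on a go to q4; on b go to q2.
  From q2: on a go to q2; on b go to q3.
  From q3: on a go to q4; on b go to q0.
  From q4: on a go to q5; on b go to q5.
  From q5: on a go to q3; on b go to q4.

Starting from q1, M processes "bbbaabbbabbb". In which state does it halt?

q1 --b--> q2
q2 --b--> q3
q3 --b--> q0
q0 --a--> q4
q4 --a--> q5
q5 --b--> q4
q4 --b--> q5
q5 --b--> q4
q4 --a--> q5
q5 --b--> q4
q4 --b--> q5
q5 --b--> q4

q4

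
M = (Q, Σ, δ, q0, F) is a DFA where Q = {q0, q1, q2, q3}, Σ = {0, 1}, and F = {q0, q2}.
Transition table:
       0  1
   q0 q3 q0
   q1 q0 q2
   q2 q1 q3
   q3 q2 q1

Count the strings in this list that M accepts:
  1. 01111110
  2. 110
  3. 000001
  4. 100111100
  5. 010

2

01111110: accepted
110: rejected
000001: rejected
100111100: rejected
010: accepted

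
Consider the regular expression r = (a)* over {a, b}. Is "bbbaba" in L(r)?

no

bbbaba cannot be split into zero or more pieces each matching a.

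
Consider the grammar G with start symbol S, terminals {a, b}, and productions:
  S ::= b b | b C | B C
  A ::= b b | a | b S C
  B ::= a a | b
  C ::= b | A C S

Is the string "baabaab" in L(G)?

no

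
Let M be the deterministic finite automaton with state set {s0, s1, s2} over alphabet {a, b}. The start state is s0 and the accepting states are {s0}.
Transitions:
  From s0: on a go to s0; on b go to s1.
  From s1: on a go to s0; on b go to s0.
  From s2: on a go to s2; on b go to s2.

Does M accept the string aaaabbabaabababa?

accepted

s0 --a--> s0
s0 --a--> s0
s0 --a--> s0
s0 --a--> s0
s0 --b--> s1
s1 --b--> s0
s0 --a--> s0
s0 --b--> s1
s1 --a--> s0
s0 --a--> s0
s0 --b--> s1
s1 --a--> s0
s0 --b--> s1
s1 --a--> s0
s0 --b--> s1
s1 --a--> s0
End in state s0, which is an accepting state.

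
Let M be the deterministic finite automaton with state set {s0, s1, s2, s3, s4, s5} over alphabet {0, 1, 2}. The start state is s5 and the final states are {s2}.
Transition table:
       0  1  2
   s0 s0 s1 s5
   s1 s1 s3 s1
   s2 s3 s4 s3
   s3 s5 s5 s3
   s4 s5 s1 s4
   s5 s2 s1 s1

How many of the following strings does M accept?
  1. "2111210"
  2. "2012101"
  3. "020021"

"2111210": rejected
"2012101": rejected
"020021": rejected

0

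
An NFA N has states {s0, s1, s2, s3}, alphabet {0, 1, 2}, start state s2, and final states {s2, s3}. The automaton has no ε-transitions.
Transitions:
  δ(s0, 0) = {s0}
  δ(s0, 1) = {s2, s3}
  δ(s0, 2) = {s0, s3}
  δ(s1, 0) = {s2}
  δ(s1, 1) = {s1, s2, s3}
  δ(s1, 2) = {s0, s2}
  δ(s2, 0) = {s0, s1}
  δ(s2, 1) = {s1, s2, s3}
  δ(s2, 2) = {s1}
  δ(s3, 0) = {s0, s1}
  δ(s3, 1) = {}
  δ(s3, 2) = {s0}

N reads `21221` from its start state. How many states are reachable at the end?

Start: {s2}
read 2: {s1}
read 1: {s1, s2, s3}
read 2: {s0, s1, s2}
read 2: {s0, s1, s2, s3}
read 1: {s1, s2, s3}
Final reachable set {s1, s2, s3} has 3 states.

3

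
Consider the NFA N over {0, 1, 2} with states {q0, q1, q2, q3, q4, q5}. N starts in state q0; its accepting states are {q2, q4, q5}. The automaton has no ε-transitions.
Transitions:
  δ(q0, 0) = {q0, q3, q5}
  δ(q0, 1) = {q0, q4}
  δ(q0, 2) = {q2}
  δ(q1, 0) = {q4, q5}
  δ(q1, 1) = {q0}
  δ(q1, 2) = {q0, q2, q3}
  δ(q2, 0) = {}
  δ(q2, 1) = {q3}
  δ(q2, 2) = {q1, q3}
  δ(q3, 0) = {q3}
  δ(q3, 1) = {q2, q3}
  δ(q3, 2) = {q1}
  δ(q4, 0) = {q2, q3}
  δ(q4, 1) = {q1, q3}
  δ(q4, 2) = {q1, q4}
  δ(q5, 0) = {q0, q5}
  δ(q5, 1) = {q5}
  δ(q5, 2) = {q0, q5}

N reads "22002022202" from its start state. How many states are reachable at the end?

Start: {q0}
read 2: {q2}
read 2: {q1, q3}
read 0: {q3, q4, q5}
read 0: {q0, q2, q3, q5}
read 2: {q0, q1, q2, q3, q5}
read 0: {q0, q3, q4, q5}
read 2: {q0, q1, q2, q4, q5}
read 2: {q0, q1, q2, q3, q4, q5}
read 2: {q0, q1, q2, q3, q4, q5}
read 0: {q0, q2, q3, q4, q5}
read 2: {q0, q1, q2, q3, q4, q5}
Final reachable set {q0, q1, q2, q3, q4, q5} has 6 states.

6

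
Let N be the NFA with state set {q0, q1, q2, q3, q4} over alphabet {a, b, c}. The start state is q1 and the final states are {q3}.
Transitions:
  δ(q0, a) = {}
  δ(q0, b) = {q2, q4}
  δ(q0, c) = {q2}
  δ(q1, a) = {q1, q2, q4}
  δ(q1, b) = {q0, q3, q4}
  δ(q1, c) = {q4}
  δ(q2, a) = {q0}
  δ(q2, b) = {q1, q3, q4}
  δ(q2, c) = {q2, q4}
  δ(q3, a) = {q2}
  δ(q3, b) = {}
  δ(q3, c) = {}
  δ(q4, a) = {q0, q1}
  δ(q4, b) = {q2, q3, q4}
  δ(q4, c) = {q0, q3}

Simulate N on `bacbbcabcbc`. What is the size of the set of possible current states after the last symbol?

4

Start: {q1}
read b: {q0, q3, q4}
read a: {q0, q1, q2}
read c: {q2, q4}
read b: {q1, q2, q3, q4}
read b: {q0, q1, q2, q3, q4}
read c: {q0, q2, q3, q4}
read a: {q0, q1, q2}
read b: {q0, q1, q2, q3, q4}
read c: {q0, q2, q3, q4}
read b: {q1, q2, q3, q4}
read c: {q0, q2, q3, q4}
Final reachable set {q0, q2, q3, q4} has 4 states.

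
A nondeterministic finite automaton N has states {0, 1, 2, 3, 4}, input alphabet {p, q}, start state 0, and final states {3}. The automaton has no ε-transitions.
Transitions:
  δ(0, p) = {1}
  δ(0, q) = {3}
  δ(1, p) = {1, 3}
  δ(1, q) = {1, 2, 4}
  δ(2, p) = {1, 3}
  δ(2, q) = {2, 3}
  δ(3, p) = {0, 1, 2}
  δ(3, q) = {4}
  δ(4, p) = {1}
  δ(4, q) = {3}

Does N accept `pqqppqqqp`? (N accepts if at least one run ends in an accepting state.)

Start: {0}
read p: {1}
read q: {1, 2, 4}
read q: {1, 2, 3, 4}
read p: {0, 1, 2, 3}
read p: {0, 1, 2, 3}
read q: {1, 2, 3, 4}
read q: {1, 2, 3, 4}
read q: {1, 2, 3, 4}
read p: {0, 1, 2, 3}
Reachable ∩ accepting = {3} — nonempty.

accepted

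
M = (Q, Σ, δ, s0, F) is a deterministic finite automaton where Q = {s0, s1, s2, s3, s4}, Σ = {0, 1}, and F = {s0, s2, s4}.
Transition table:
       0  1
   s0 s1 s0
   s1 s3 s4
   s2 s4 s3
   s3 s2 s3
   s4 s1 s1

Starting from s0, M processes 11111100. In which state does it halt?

s0 --1--> s0
s0 --1--> s0
s0 --1--> s0
s0 --1--> s0
s0 --1--> s0
s0 --1--> s0
s0 --0--> s1
s1 --0--> s3

s3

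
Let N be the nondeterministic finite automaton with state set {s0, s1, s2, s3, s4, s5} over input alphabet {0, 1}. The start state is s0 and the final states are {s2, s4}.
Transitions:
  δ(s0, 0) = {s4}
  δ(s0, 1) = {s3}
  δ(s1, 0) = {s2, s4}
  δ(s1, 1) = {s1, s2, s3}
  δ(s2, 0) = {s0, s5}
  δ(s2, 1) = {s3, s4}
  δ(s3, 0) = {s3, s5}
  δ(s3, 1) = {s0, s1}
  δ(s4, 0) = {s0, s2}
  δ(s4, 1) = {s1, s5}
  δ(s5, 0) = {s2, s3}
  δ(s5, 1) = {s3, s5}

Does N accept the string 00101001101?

accepted

Start: {s0}
read 0: {s4}
read 0: {s0, s2}
read 1: {s3, s4}
read 0: {s0, s2, s3, s5}
read 1: {s0, s1, s3, s4, s5}
read 0: {s0, s2, s3, s4, s5}
read 0: {s0, s2, s3, s4, s5}
read 1: {s0, s1, s3, s4, s5}
read 1: {s0, s1, s2, s3, s5}
read 0: {s0, s2, s3, s4, s5}
read 1: {s0, s1, s3, s4, s5}
Reachable ∩ accepting = {s4} — nonempty.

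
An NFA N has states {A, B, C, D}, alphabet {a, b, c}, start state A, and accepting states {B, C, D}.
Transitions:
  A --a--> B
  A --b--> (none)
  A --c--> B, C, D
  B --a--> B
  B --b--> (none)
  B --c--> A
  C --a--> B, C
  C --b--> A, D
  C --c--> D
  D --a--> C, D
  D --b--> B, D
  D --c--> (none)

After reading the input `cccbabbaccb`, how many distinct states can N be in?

3

Start: {A}
read c: {B, C, D}
read c: {A, D}
read c: {B, C, D}
read b: {A, B, D}
read a: {B, C, D}
read b: {A, B, D}
read b: {B, D}
read a: {B, C, D}
read c: {A, D}
read c: {B, C, D}
read b: {A, B, D}
Final reachable set {A, B, D} has 3 states.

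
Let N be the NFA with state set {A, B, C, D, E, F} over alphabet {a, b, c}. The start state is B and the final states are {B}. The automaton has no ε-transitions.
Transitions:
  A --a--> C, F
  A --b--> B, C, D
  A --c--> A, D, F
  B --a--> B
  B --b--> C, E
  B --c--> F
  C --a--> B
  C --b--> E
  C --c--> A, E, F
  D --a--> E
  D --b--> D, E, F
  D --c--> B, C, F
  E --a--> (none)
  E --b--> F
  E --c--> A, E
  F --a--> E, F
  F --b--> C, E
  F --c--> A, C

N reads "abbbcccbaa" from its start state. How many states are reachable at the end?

Start: {B}
read a: {B}
read b: {C, E}
read b: {E, F}
read b: {C, E, F}
read c: {A, C, E, F}
read c: {A, C, D, E, F}
read c: {A, B, C, D, E, F}
read b: {B, C, D, E, F}
read a: {B, E, F}
read a: {B, E, F}
Final reachable set {B, E, F} has 3 states.

3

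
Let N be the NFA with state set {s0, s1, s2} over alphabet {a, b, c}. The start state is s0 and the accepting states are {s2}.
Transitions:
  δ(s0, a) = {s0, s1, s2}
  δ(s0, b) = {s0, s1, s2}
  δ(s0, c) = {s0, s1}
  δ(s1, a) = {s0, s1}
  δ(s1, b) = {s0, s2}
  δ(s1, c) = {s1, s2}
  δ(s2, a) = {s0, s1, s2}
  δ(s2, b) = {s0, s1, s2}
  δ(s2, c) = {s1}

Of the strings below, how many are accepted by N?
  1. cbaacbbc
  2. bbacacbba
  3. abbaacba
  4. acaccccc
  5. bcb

cbaacbbc: accepted
bbacacbba: accepted
abbaacba: accepted
acaccccc: accepted
bcb: accepted

5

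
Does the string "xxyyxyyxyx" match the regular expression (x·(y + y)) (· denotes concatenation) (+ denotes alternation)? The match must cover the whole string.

No split of xxyyxyyxyx into u·v has x matching u and (y+y) matching v.

no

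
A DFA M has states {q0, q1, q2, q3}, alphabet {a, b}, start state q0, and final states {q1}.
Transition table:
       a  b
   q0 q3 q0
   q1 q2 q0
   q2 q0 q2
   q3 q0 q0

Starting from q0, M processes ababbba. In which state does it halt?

q0 --a--> q3
q3 --b--> q0
q0 --a--> q3
q3 --b--> q0
q0 --b--> q0
q0 --b--> q0
q0 --a--> q3

q3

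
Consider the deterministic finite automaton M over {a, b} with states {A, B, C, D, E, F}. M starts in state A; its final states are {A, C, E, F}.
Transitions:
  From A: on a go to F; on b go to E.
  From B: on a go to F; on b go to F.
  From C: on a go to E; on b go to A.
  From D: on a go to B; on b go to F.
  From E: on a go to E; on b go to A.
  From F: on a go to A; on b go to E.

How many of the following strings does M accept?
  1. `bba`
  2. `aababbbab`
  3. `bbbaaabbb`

`bba`: accepted
`aababbbab`: accepted
`bbbaaabbb`: accepted

3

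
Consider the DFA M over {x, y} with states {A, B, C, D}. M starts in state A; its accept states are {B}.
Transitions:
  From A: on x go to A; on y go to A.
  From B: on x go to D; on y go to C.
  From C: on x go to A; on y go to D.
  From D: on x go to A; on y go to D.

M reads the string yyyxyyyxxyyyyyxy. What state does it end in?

A --y--> A
A --y--> A
A --y--> A
A --x--> A
A --y--> A
A --y--> A
A --y--> A
A --x--> A
A --x--> A
A --y--> A
A --y--> A
A --y--> A
A --y--> A
A --y--> A
A --x--> A
A --y--> A

A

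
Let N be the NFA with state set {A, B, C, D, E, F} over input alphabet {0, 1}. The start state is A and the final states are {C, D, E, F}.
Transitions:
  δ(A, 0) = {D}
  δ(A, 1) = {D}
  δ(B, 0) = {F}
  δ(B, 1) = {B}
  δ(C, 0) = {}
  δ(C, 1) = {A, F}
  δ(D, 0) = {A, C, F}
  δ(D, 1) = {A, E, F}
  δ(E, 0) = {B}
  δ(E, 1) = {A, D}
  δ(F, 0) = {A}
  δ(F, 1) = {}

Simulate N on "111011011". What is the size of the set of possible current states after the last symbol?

5

Start: {A}
read 1: {D}
read 1: {A, E, F}
read 1: {A, D}
read 0: {A, C, D, F}
read 1: {A, D, E, F}
read 1: {A, D, E, F}
read 0: {A, B, C, D, F}
read 1: {A, B, D, E, F}
read 1: {A, B, D, E, F}
Final reachable set {A, B, D, E, F} has 5 states.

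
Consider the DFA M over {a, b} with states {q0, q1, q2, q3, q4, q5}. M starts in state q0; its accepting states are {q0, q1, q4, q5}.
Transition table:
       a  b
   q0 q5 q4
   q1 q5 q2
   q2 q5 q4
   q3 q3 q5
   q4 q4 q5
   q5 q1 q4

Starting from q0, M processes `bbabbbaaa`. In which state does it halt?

q0 --b--> q4
q4 --b--> q5
q5 --a--> q1
q1 --b--> q2
q2 --b--> q4
q4 --b--> q5
q5 --a--> q1
q1 --a--> q5
q5 --a--> q1

q1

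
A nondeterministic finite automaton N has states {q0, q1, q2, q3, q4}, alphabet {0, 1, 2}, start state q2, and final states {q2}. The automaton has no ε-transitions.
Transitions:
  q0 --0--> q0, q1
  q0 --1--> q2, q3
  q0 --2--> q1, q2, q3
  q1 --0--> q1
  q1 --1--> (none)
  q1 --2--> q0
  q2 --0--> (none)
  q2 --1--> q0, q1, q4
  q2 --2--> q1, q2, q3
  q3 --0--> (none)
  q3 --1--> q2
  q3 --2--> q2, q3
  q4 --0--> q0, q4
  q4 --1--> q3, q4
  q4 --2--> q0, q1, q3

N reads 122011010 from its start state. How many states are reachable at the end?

Start: {q2}
read 1: {q0, q1, q4}
read 2: {q0, q1, q2, q3}
read 2: {q0, q1, q2, q3}
read 0: {q0, q1}
read 1: {q2, q3}
read 1: {q0, q1, q2, q4}
read 0: {q0, q1, q4}
read 1: {q2, q3, q4}
read 0: {q0, q4}
Final reachable set {q0, q4} has 2 states.

2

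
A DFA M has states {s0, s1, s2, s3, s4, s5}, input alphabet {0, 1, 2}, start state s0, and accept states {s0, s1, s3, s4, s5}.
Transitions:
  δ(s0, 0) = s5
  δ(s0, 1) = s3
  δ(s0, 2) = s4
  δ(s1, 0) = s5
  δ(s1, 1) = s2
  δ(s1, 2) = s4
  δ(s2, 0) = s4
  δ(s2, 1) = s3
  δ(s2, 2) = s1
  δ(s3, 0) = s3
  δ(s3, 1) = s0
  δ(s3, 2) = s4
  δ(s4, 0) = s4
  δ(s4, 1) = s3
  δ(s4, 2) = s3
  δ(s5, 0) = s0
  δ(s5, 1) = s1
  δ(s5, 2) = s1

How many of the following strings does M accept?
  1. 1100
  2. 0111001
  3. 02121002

1100: accepted
0111001: accepted
02121002: accepted

3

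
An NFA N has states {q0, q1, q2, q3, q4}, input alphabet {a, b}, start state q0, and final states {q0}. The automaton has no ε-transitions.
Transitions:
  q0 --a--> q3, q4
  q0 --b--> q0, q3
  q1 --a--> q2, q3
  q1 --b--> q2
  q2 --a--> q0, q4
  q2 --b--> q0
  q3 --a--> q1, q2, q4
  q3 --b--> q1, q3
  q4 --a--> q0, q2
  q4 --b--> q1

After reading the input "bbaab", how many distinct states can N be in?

4

Start: {q0}
read b: {q0, q3}
read b: {q0, q1, q3}
read a: {q1, q2, q3, q4}
read a: {q0, q1, q2, q3, q4}
read b: {q0, q1, q2, q3}
Final reachable set {q0, q1, q2, q3} has 4 states.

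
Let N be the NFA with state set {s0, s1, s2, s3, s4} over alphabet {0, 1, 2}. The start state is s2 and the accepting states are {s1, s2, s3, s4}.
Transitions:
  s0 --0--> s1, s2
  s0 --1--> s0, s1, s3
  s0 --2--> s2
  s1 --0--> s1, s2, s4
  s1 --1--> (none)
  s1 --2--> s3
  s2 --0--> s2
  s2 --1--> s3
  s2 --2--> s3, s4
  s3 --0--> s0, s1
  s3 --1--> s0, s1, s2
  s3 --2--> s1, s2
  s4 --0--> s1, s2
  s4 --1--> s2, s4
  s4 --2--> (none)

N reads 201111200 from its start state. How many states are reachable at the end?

Start: {s2}
read 2: {s3, s4}
read 0: {s0, s1, s2}
read 1: {s0, s1, s3}
read 1: {s0, s1, s2, s3}
read 1: {s0, s1, s2, s3}
read 1: {s0, s1, s2, s3}
read 2: {s1, s2, s3, s4}
read 0: {s0, s1, s2, s4}
read 0: {s1, s2, s4}
Final reachable set {s1, s2, s4} has 3 states.

3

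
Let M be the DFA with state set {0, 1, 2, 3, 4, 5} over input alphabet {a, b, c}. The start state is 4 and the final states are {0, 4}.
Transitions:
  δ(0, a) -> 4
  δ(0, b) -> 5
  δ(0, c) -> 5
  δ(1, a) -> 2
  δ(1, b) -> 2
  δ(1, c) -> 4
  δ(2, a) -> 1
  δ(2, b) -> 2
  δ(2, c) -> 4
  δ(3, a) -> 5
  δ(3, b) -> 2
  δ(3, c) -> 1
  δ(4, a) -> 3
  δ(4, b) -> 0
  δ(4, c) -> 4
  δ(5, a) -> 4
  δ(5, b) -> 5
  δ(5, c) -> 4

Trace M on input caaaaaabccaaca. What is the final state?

3

4 --c--> 4
4 --a--> 3
3 --a--> 5
5 --a--> 4
4 --a--> 3
3 --a--> 5
5 --a--> 4
4 --b--> 0
0 --c--> 5
5 --c--> 4
4 --a--> 3
3 --a--> 5
5 --c--> 4
4 --a--> 3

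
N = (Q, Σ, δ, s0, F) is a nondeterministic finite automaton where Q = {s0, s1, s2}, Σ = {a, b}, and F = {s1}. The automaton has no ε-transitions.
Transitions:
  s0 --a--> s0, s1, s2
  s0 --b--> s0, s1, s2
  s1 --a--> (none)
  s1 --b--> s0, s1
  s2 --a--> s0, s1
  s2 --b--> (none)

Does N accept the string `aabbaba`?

Start: {s0}
read a: {s0, s1, s2}
read a: {s0, s1, s2}
read b: {s0, s1, s2}
read b: {s0, s1, s2}
read a: {s0, s1, s2}
read b: {s0, s1, s2}
read a: {s0, s1, s2}
Reachable ∩ accepting = {s1} — nonempty.

accepted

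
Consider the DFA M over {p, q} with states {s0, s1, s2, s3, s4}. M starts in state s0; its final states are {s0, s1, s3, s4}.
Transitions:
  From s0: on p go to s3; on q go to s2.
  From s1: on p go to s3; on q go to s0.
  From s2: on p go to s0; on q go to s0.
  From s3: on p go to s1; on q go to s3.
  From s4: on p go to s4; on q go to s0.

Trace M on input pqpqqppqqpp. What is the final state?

s0 --p--> s3
s3 --q--> s3
s3 --p--> s1
s1 --q--> s0
s0 --q--> s2
s2 --p--> s0
s0 --p--> s3
s3 --q--> s3
s3 --q--> s3
s3 --p--> s1
s1 --p--> s3

s3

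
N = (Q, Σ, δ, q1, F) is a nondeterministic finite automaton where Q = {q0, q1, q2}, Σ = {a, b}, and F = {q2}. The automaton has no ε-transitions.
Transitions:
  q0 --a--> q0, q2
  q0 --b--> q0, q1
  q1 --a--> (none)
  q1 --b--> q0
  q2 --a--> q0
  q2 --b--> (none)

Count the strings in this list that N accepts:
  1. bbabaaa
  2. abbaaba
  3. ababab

bbabaaa: accepted
abbaaba: rejected
ababab: rejected

1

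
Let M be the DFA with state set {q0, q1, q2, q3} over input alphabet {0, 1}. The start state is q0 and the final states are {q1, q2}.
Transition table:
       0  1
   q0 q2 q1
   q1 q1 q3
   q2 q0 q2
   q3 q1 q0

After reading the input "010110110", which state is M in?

q2

q0 --0--> q2
q2 --1--> q2
q2 --0--> q0
q0 --1--> q1
q1 --1--> q3
q3 --0--> q1
q1 --1--> q3
q3 --1--> q0
q0 --0--> q2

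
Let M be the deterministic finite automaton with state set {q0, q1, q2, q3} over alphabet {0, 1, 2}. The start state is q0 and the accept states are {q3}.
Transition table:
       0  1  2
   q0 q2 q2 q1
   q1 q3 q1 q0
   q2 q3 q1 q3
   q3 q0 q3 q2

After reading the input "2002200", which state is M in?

q3

q0 --2--> q1
q1 --0--> q3
q3 --0--> q0
q0 --2--> q1
q1 --2--> q0
q0 --0--> q2
q2 --0--> q3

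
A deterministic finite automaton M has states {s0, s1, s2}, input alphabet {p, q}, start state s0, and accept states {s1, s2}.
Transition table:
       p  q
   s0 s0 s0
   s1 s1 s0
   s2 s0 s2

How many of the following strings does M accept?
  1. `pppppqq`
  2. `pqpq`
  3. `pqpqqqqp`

0

`pppppqq`: rejected
`pqpq`: rejected
`pqpqqqqp`: rejected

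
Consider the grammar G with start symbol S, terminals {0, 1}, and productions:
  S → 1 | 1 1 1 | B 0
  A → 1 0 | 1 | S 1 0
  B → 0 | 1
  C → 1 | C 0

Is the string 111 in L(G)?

S ⇒ 111

yes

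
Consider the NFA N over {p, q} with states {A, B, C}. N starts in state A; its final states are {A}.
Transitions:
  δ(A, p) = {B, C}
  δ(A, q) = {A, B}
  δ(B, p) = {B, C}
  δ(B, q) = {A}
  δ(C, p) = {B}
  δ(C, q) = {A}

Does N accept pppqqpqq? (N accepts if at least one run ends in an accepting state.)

Start: {A}
read p: {B, C}
read p: {B, C}
read p: {B, C}
read q: {A}
read q: {A, B}
read p: {B, C}
read q: {A}
read q: {A, B}
Reachable ∩ accepting = {A} — nonempty.

accepted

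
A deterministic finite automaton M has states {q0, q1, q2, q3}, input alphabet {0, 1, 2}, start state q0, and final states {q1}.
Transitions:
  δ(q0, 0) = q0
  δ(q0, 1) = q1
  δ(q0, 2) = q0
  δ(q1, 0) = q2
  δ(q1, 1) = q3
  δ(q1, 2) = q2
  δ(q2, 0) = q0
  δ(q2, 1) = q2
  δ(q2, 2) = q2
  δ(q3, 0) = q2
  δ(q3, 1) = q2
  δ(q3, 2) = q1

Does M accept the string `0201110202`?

q0 --0--> q0
q0 --2--> q0
q0 --0--> q0
q0 --1--> q1
q1 --1--> q3
q3 --1--> q2
q2 --0--> q0
q0 --2--> q0
q0 --0--> q0
q0 --2--> q0
End in state q0, which is not an accepting state.

rejected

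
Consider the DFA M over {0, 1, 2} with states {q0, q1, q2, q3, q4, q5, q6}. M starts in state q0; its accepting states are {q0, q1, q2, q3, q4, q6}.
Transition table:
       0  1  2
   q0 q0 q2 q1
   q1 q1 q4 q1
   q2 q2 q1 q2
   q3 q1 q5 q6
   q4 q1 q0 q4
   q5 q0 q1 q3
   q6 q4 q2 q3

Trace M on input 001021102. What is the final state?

q0 --0--> q0
q0 --0--> q0
q0 --1--> q2
q2 --0--> q2
q2 --2--> q2
q2 --1--> q1
q1 --1--> q4
q4 --0--> q1
q1 --2--> q1

q1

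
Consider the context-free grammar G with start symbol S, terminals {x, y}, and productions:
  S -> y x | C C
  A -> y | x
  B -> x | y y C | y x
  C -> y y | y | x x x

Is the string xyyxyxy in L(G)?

no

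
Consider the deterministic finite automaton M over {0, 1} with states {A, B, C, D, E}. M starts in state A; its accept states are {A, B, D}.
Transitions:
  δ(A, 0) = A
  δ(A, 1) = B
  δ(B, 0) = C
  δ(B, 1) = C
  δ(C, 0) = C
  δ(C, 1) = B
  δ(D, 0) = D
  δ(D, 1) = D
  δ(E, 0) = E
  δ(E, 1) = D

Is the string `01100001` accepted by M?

accepted

A --0--> A
A --1--> B
B --1--> C
C --0--> C
C --0--> C
C --0--> C
C --0--> C
C --1--> B
End in state B, which is an accepting state.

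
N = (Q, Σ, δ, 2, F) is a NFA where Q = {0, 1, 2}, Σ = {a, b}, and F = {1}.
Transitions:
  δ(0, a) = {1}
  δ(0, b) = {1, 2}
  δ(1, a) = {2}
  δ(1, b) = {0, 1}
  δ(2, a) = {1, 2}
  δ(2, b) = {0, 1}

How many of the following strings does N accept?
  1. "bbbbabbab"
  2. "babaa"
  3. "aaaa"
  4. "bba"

4

"bbbbabbab": accepted
"babaa": accepted
"aaaa": accepted
"bba": accepted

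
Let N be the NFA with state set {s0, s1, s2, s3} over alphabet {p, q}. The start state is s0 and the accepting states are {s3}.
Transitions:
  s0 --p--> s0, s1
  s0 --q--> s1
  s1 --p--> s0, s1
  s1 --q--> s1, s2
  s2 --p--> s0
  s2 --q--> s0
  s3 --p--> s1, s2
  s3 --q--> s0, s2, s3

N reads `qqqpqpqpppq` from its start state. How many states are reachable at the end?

2

Start: {s0}
read q: {s1}
read q: {s1, s2}
read q: {s0, s1, s2}
read p: {s0, s1}
read q: {s1, s2}
read p: {s0, s1}
read q: {s1, s2}
read p: {s0, s1}
read p: {s0, s1}
read p: {s0, s1}
read q: {s1, s2}
Final reachable set {s1, s2} has 2 states.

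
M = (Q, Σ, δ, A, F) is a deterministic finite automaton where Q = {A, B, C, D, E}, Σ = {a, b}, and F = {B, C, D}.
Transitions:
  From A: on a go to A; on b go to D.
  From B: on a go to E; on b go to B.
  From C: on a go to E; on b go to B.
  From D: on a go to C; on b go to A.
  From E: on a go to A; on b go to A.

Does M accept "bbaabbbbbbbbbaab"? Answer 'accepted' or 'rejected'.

rejected

A --b--> D
D --b--> A
A --a--> A
A --a--> A
A --b--> D
D --b--> A
A --b--> D
D --b--> A
A --b--> D
D --b--> A
A --b--> D
D --b--> A
A --b--> D
D --a--> C
C --a--> E
E --b--> A
End in state A, which is not an accepting state.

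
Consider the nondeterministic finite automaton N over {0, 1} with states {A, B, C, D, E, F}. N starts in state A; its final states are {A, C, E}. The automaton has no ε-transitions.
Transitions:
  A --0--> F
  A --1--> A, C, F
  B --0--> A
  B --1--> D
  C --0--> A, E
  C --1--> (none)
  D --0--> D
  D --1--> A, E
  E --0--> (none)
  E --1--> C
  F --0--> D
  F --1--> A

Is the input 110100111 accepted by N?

Start: {A}
read 1: {A, C, F}
read 1: {A, C, F}
read 0: {A, D, E, F}
read 1: {A, C, E, F}
read 0: {A, D, E, F}
read 0: {D, F}
read 1: {A, E}
read 1: {A, C, F}
read 1: {A, C, F}
Reachable ∩ accepting = {A, C} — nonempty.

accepted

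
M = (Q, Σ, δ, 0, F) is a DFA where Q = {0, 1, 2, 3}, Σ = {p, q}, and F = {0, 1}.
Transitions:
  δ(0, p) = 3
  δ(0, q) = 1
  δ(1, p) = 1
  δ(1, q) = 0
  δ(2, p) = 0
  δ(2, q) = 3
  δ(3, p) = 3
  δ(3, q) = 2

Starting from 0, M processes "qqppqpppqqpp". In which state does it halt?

0 --q--> 1
1 --q--> 0
0 --p--> 3
3 --p--> 3
3 --q--> 2
2 --p--> 0
0 --p--> 3
3 --p--> 3
3 --q--> 2
2 --q--> 3
3 --p--> 3
3 --p--> 3

3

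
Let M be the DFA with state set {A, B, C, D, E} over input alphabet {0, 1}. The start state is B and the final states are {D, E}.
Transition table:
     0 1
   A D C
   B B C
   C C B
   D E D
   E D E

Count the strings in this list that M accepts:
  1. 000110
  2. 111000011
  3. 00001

000110: rejected
111000011: rejected
00001: rejected

0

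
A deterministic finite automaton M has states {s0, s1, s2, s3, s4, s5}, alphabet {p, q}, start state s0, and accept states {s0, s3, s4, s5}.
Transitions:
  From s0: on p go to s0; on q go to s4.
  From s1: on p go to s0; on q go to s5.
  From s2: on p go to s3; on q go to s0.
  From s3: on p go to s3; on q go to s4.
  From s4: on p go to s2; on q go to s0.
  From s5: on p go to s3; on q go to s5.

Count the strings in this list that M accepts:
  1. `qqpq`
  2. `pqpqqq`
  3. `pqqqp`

2

`qqpq`: accepted
`pqpqqq`: accepted
`pqqqp`: rejected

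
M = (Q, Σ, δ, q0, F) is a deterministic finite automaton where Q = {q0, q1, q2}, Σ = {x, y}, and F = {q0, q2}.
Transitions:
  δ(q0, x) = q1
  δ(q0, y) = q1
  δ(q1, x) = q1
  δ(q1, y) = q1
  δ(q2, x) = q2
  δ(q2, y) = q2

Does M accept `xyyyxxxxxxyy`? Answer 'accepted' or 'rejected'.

q0 --x--> q1
q1 --y--> q1
q1 --y--> q1
q1 --y--> q1
q1 --x--> q1
q1 --x--> q1
q1 --x--> q1
q1 --x--> q1
q1 --x--> q1
q1 --x--> q1
q1 --y--> q1
q1 --y--> q1
End in state q1, which is not an accepting state.

rejected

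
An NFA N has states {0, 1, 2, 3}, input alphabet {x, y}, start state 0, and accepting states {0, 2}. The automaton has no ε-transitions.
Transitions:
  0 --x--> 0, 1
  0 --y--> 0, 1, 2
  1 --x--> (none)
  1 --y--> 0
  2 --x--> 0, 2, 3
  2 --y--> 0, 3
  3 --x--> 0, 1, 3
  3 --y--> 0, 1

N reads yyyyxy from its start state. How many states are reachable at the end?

Start: {0}
read y: {0, 1, 2}
read y: {0, 1, 2, 3}
read y: {0, 1, 2, 3}
read y: {0, 1, 2, 3}
read x: {0, 1, 2, 3}
read y: {0, 1, 2, 3}
Final reachable set {0, 1, 2, 3} has 4 states.

4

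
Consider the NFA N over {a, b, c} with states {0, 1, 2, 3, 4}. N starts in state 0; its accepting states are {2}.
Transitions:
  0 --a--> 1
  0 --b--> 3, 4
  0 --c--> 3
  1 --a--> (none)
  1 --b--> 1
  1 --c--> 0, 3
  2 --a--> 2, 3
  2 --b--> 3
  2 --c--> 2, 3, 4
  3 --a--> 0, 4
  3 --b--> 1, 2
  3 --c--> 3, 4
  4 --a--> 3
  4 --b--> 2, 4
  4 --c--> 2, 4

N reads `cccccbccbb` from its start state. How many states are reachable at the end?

4

Start: {0}
read c: {3}
read c: {3, 4}
read c: {2, 3, 4}
read c: {2, 3, 4}
read c: {2, 3, 4}
read b: {1, 2, 3, 4}
read c: {0, 2, 3, 4}
read c: {2, 3, 4}
read b: {1, 2, 3, 4}
read b: {1, 2, 3, 4}
Final reachable set {1, 2, 3, 4} has 4 states.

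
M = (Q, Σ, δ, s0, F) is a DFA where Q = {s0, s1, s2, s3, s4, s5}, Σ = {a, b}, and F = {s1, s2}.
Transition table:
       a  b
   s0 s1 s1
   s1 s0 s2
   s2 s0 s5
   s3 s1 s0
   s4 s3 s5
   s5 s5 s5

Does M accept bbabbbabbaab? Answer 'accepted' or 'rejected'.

rejected

s0 --b--> s1
s1 --b--> s2
s2 --a--> s0
s0 --b--> s1
s1 --b--> s2
s2 --b--> s5
s5 --a--> s5
s5 --b--> s5
s5 --b--> s5
s5 --a--> s5
s5 --a--> s5
s5 --b--> s5
End in state s5, which is not an accepting state.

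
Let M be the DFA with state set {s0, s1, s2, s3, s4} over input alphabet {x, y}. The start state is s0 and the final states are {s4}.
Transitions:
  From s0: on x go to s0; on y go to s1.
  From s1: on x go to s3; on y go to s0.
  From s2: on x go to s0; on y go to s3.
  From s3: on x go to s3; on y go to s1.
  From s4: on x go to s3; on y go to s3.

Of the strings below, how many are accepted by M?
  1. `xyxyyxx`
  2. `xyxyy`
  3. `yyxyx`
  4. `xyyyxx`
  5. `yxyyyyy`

`xyxyyxx`: rejected
`xyxyy`: rejected
`yyxyx`: rejected
`xyyyxx`: rejected
`yxyyyyy`: rejected

0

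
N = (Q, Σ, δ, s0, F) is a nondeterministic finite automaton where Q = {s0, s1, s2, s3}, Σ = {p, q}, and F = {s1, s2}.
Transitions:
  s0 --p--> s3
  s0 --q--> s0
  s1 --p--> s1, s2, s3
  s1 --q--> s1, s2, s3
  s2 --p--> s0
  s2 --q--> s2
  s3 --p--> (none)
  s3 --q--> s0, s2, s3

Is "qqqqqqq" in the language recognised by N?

Start: {s0}
read q: {s0}
read q: {s0}
read q: {s0}
read q: {s0}
read q: {s0}
read q: {s0}
read q: {s0}
Reachable ∩ accepting = {} — empty.

rejected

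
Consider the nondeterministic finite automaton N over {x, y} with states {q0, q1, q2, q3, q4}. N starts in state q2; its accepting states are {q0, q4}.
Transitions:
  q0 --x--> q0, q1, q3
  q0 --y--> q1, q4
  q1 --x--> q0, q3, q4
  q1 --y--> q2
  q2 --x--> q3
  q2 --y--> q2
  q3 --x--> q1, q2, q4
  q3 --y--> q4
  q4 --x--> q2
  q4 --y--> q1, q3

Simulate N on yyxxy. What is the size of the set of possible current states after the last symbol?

3

Start: {q2}
read y: {q2}
read y: {q2}
read x: {q3}
read x: {q1, q2, q4}
read y: {q1, q2, q3}
Final reachable set {q1, q2, q3} has 3 states.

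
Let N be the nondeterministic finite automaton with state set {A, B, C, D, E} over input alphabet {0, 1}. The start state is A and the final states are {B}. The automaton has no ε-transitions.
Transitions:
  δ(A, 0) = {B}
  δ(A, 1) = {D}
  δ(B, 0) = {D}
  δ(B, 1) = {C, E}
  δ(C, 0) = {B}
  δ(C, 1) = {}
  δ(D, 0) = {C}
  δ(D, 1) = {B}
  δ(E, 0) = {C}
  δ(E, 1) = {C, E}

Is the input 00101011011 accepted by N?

rejected

Start: {A}
read 0: {B}
read 0: {D}
read 1: {B}
read 0: {D}
read 1: {B}
read 0: {D}
read 1: {B}
read 1: {C, E}
read 0: {B, C}
read 1: {C, E}
read 1: {C, E}
Reachable ∩ accepting = {} — empty.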